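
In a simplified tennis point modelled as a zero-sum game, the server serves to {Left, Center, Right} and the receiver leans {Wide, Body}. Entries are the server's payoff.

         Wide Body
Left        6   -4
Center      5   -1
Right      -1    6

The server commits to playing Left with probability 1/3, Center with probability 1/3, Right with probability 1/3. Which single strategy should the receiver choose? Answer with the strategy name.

If the receiver plays Wide, the server's expected payoff is (1/3)·6 + (1/3)·5 + (1/3)·(-1) = 10/3.
If the receiver plays Body, the server's expected payoff is (1/3)·(-4) + (1/3)·(-1) + (1/3)·6 = 1/3.
The receiver minimizes the server's payoff; the smallest is 1/3, so the best response is Body.

Body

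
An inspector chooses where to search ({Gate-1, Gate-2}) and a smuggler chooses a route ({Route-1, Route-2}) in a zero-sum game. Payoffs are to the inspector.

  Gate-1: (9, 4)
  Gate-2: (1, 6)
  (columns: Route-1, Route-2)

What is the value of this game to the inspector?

5

Row minima: Gate-1 → 4, Gate-2 → 1; maximin = 4.
Column maxima: Route-1 → 9, Route-2 → 6; minimax = 6.
4 ≠ 6, so there is no saddle point; optimal play is mixed.
Let the inspector play Gate-1 with probability p. Expected payoff against Route-1: 9p + 1(1−p) = 8p + 1; against Route-2: 4p + 6(1−p) = −2p + 6.
Setting these equal: 8p + 1 = −2p + 6 ⇒ 10p = 5 ⇒ p = 1/2, and the value is (8)·(1/2) + 1 = 5.
For the smuggler: with q = P(Route-1), equating Gate-1's and Gate-2's payoffs gives 5q + 4 = −5q + 6 ⇒ q = 1/5.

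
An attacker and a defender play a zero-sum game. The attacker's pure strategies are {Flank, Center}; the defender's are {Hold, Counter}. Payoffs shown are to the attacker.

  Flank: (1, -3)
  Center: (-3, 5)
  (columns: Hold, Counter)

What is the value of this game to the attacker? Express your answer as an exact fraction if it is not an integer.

Row minima: Flank → -3, Center → -3; maximin = -3.
Column maxima: Hold → 1, Counter → 5; minimax = 1.
-3 ≠ 1, so there is no saddle point; optimal play is mixed.
Let the attacker play Flank with probability p. Expected payoff against Hold: 1p + (-3)(1−p) = 4p − 3; against Counter: (-3)p + 5(1−p) = −8p + 5.
Setting these equal: 4p − 3 = −8p + 5 ⇒ 12p = 8 ⇒ p = 2/3, and the value is (4)·(2/3) − 3 = -1/3.
For the defender: with q = P(Hold), equating Flank's and Center's payoffs gives 4q − 3 = −8q + 5 ⇒ q = 2/3.

-1/3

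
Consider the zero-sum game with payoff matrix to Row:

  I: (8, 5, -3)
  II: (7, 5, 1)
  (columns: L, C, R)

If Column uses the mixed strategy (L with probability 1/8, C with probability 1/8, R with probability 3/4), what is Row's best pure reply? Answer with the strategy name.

II

Expected payoff of I: (1/8)·8 + (1/8)·5 + (3/4)·(-3) = -5/8.
Expected payoff of II: (1/8)·7 + (1/8)·5 + (3/4)·1 = 9/4.
The largest is 9/4, so Row's best response is II.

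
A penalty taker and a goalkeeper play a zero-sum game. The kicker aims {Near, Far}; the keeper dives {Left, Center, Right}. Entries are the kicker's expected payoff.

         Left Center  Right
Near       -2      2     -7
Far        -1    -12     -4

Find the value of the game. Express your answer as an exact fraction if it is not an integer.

Row minima: Near → -7, Far → -12; maximin = -7.
Column maxima: Left → -1, Center → 2, Right → -4; minimax = -4.
-7 ≠ -4, so there is no saddle point; optimal play is mixed.
Left is strictly dominated by Right (it gives the kicker strictly more in every row), so the keeper never plays it.
On the remaining 2×2 (Near, Far vs Center, Right):
Let the kicker play Near with probability p. Expected payoff against Center: 2p + (-12)(1−p) = 14p − 12; against Right: (-7)p + (-4)(1−p) = −3p − 4.
Setting these equal: 14p − 12 = −3p − 4 ⇒ 17p = 8 ⇒ p = 8/17, and the value is (14)·(8/17) − 12 = -92/17.
For the keeper: with q = P(Center), equating Near's and Far's payoffs gives 9q − 7 = −8q − 4 ⇒ q = 3/17.

-92/17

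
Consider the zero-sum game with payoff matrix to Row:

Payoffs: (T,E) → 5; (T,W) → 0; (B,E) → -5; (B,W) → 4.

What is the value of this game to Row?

Row minima: T → 0, B → -5; maximin = 0.
Column maxima: E → 5, W → 4; minimax = 4.
0 ≠ 4, so there is no saddle point; optimal play is mixed.
Let Row play T with probability p. Expected payoff against E: 5p + (-5)(1−p) = 10p − 5; against W: 0p + 4(1−p) = −4p + 4.
Setting these equal: 10p − 5 = −4p + 4 ⇒ 14p = 9 ⇒ p = 9/14, and the value is (10)·(9/14) − 5 = 10/7.
For Column: with q = P(E), equating T's and B's payoffs gives 5q = −9q + 4 ⇒ q = 2/7.

10/7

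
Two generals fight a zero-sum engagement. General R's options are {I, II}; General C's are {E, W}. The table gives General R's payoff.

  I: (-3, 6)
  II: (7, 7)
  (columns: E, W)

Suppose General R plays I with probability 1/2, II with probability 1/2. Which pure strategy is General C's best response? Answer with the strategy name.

If General C plays E, General R's expected payoff is (1/2)·(-3) + (1/2)·7 = 2.
If General C plays W, General R's expected payoff is (1/2)·6 + (1/2)·7 = 13/2.
General C minimizes General R's payoff; the smallest is 2, so the best response is E.

E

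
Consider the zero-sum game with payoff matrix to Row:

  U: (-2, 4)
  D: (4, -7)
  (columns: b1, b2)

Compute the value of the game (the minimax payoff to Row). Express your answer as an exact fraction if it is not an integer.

Row minima: U → -2, D → -7; maximin = -2.
Column maxima: b1 → 4, b2 → 4; minimax = 4.
-2 ≠ 4, so there is no saddle point; optimal play is mixed.
Let Row play U with probability p. Expected payoff against b1: (-2)p + 4(1−p) = −6p + 4; against b2: 4p + (-7)(1−p) = 11p − 7.
Setting these equal: −6p + 4 = 11p − 7 ⇒ −17p = -11 ⇒ p = 11/17, and the value is (-6)·(11/17) + 4 = 2/17.
For Column: with q = P(b1), equating U's and D's payoffs gives −6q + 4 = 11q − 7 ⇒ q = 11/17.

2/17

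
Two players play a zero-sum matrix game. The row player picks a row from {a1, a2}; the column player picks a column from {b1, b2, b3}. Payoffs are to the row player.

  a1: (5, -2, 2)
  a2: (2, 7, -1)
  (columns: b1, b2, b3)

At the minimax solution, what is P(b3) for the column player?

Row minima: a1 → -2, a2 → -1; maximin = -1.
Column maxima: b1 → 5, b2 → 7, b3 → 2; minimax = 2.
-1 ≠ 2, so there is no saddle point; optimal play is mixed.
b1 is strictly dominated by b3 (it gives the row player strictly more in every row), so the column player never plays it.
On the remaining 2×2 (a1, a2 vs b2, b3):
Let the row player play a1 with probability p. Expected payoff against b2: (-2)p + 7(1−p) = −9p + 7; against b3: 2p + (-1)(1−p) = 3p − 1.
Setting these equal: −9p + 7 = 3p − 1 ⇒ −12p = -8 ⇒ p = 2/3, and the value is (-9)·(2/3) + 7 = 1.
For the column player: with q = P(b2), equating a1's and a2's payoffs gives −4q + 2 = 8q − 1 ⇒ q = 1/4.

3/4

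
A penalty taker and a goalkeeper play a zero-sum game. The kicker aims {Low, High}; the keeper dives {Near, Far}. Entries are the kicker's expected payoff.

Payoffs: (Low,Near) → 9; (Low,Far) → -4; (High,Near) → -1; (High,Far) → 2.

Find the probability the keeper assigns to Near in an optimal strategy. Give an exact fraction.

3/8

Row minima: Low → -4, High → -1; maximin = -1.
Column maxima: Near → 9, Far → 2; minimax = 2.
-1 ≠ 2, so there is no saddle point; optimal play is mixed.
Let the kicker play Low with probability p. Expected payoff against Near: 9p + (-1)(1−p) = 10p − 1; against Far: (-4)p + 2(1−p) = −6p + 2.
Setting these equal: 10p − 1 = −6p + 2 ⇒ 16p = 3 ⇒ p = 3/16, and the value is (10)·(3/16) − 1 = 7/8.
For the keeper: with q = P(Near), equating Low's and High's payoffs gives 13q − 4 = −3q + 2 ⇒ q = 3/8.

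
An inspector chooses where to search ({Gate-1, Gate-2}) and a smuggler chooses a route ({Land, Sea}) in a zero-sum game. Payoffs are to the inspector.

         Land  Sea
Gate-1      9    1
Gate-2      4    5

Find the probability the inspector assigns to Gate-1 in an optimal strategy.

Row minima: Gate-1 → 1, Gate-2 → 4; maximin = 4.
Column maxima: Land → 9, Sea → 5; minimax = 5.
4 ≠ 5, so there is no saddle point; optimal play is mixed.
Let the inspector play Gate-1 with probability p. Expected payoff against Land: 9p + 4(1−p) = 5p + 4; against Sea: 1p + 5(1−p) = −4p + 5.
Setting these equal: 5p + 4 = −4p + 5 ⇒ 9p = 1 ⇒ p = 1/9, and the value is (5)·(1/9) + 4 = 41/9.
For the smuggler: with q = P(Land), equating Gate-1's and Gate-2's payoffs gives 8q + 1 = −q + 5 ⇒ q = 4/9.

1/9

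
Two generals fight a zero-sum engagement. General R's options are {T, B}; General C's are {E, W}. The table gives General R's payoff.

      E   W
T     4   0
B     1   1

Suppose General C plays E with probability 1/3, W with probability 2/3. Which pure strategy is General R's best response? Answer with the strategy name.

T

Expected payoff of T: (1/3)·4 + (2/3)·0 = 4/3.
Expected payoff of B: (1/3)·1 + (2/3)·1 = 1.
The largest is 4/3, so General R's best response is T.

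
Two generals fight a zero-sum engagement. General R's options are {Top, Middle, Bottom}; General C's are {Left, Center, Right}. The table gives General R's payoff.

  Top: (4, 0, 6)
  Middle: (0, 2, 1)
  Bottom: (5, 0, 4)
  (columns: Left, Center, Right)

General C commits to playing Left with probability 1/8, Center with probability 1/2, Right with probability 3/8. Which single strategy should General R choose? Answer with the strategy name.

Top

Expected payoff of Top: (1/8)·4 + (1/2)·0 + (3/8)·6 = 11/4.
Expected payoff of Middle: (1/8)·0 + (1/2)·2 + (3/8)·1 = 11/8.
Expected payoff of Bottom: (1/8)·5 + (1/2)·0 + (3/8)·4 = 17/8.
The largest is 11/4, so General R's best response is Top.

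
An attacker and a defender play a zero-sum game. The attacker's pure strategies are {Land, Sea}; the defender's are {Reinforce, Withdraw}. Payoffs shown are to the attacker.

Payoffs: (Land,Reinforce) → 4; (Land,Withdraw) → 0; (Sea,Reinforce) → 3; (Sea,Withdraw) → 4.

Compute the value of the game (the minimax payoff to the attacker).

Row minima: Land → 0, Sea → 3; maximin = 3.
Column maxima: Reinforce → 4, Withdraw → 4; minimax = 4.
3 ≠ 4, so there is no saddle point; optimal play is mixed.
Let the attacker play Land with probability p. Expected payoff against Reinforce: 4p + 3(1−p) = p + 3; against Withdraw: 0p + 4(1−p) = −4p + 4.
Setting these equal: p + 3 = −4p + 4 ⇒ 5p = 1 ⇒ p = 1/5, and the value is (1)·(1/5) + 3 = 16/5.
For the defender: with q = P(Reinforce), equating Land's and Sea's payoffs gives 4q = −q + 4 ⇒ q = 4/5.

16/5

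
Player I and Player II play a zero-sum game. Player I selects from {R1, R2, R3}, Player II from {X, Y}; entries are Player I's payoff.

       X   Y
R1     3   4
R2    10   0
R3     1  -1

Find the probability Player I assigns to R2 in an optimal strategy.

Row minima: R1 → 3, R2 → 0, R3 → -1; maximin = 3.
Column maxima: X → 10, Y → 4; minimax = 4.
3 ≠ 4, so there is no saddle point; optimal play is mixed.
R3 is strictly dominated by R1, so Player I never plays it.
On the remaining 2×2 (R1, R2 vs X, Y):
Let Player I play R1 with probability p. Expected payoff against X: 3p + 10(1−p) = −7p + 10; against Y: 4p + 0(1−p) = 4p.
Setting these equal: −7p + 10 = 4p ⇒ −11p = -10 ⇒ p = 10/11, and the value is (-7)·(10/11) + 10 = 40/11.
For Player II: with q = P(X), equating R1's and R2's payoffs gives −q + 4 = 10q ⇒ q = 4/11.

1/11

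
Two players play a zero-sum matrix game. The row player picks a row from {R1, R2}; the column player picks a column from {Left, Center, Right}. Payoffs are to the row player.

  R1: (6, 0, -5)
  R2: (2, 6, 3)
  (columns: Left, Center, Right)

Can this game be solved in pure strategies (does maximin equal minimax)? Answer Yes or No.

Row minima: R1 → -5, R2 → 2; maximin = 2.
Column maxima: Left → 6, Center → 6, Right → 3; minimax = 3.
2 ≠ 3, so no pure-strategy equilibrium exists.

No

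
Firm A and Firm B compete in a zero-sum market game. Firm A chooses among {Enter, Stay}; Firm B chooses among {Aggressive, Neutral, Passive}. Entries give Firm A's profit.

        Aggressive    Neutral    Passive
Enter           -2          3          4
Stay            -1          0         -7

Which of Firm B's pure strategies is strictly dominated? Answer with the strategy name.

Aggressive holds Firm A's payoff strictly below Neutral in every row: -2 < 3, -1 < 0.
So Neutral is strictly dominated for Firm B.

Neutral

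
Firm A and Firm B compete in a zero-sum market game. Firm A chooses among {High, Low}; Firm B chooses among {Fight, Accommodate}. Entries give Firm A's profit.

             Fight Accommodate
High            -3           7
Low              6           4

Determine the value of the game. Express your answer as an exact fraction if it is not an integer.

Row minima: High → -3, Low → 4; maximin = 4.
Column maxima: Fight → 6, Accommodate → 7; minimax = 6.
4 ≠ 6, so there is no saddle point; optimal play is mixed.
Let Firm A play High with probability p. Expected payoff against Fight: (-3)p + 6(1−p) = −9p + 6; against Accommodate: 7p + 4(1−p) = 3p + 4.
Setting these equal: −9p + 6 = 3p + 4 ⇒ −12p = -2 ⇒ p = 1/6, and the value is (-9)·(1/6) + 6 = 9/2.
For Firm B: with q = P(Fight), equating High's and Low's payoffs gives −10q + 7 = 2q + 4 ⇒ q = 1/4.

9/2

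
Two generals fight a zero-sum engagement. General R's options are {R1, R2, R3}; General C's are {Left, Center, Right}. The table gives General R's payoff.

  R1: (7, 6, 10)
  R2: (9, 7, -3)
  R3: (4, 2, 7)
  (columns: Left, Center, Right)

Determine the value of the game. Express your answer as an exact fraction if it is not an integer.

Row minima: R1 → 6, R2 → -3, R3 → 2; maximin = 6.
Column maxima: Left → 9, Center → 7, Right → 10; minimax = 7.
6 ≠ 7, so there is no saddle point; optimal play is mixed.
R3 is strictly dominated by R1, so General R never plays it.
Left is strictly dominated by Center (it gives General R strictly more in every row), so General C never plays it.
On the remaining 2×2 (R1, R2 vs Center, Right):
Let General R play R1 with probability p. Expected payoff against Center: 6p + 7(1−p) = −p + 7; against Right: 10p + (-3)(1−p) = 13p − 3.
Setting these equal: −p + 7 = 13p − 3 ⇒ −14p = -10 ⇒ p = 5/7, and the value is (-1)·(5/7) + 7 = 44/7.
For General C: with q = P(Center), equating R1's and R2's payoffs gives −4q + 10 = 10q − 3 ⇒ q = 13/14.

44/7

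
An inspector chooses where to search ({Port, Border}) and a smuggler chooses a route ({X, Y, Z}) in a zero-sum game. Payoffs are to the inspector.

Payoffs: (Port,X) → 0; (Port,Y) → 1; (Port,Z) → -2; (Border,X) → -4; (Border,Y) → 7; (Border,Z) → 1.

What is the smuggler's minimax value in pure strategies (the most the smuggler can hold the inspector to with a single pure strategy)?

Column maxima: X → 0, Y → 7, Z → 1.
The smallest of these is 0.

0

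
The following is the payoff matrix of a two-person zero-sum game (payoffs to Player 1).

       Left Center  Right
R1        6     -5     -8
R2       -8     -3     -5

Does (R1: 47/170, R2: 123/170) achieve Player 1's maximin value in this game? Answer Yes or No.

No

Against Left this mix gives (47/170)·6 + (123/170)·(-8) = -351/85.
Against Center this mix gives (47/170)·(-5) + (123/170)·(-3) = -302/85.
Against Right this mix gives (47/170)·(-8) + (123/170)·(-5) = -991/170.
Player 2 will play Right, holding Player 1 to -991/170. Shifting weight toward the row that does better against Right would raise this floor (the equalizing mix achieves -94/17 against both Right and Left), so the proposed strategy is not optimal.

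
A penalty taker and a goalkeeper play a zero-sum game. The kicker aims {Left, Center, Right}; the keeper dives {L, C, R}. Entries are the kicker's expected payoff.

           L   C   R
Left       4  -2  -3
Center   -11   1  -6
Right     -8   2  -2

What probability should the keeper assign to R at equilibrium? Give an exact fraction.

12/13

Row minima: Left → -3, Center → -11, Right → -8; maximin = -3.
Column maxima: L → 4, C → 2, R → -2; minimax = -2.
-3 ≠ -2, so there is no saddle point; optimal play is mixed.
Center is strictly dominated by Right, so the kicker never plays it.
C is strictly dominated by R (it gives the kicker strictly more in every row), so the keeper never plays it.
On the remaining 2×2 (Left, Right vs L, R):
Let the kicker play Left with probability p. Expected payoff against L: 4p + (-8)(1−p) = 12p − 8; against R: (-3)p + (-2)(1−p) = −p − 2.
Setting these equal: 12p − 8 = −p − 2 ⇒ 13p = 6 ⇒ p = 6/13, and the value is (12)·(6/13) − 8 = -32/13.
For the keeper: with q = P(L), equating Left's and Right's payoffs gives 7q − 3 = −6q − 2 ⇒ q = 1/13.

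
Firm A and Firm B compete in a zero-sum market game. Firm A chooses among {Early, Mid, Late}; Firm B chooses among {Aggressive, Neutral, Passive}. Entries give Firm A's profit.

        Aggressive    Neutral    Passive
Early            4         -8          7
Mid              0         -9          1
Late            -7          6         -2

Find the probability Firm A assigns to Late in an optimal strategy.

12/25

Row minima: Early → -8, Mid → -9, Late → -7; maximin = -7.
Column maxima: Aggressive → 4, Neutral → 6, Passive → 7; minimax = 4.
-7 ≠ 4, so there is no saddle point; optimal play is mixed.
Mid is strictly dominated by Early, so Firm A never plays it.
Passive is strictly dominated by Aggressive (it gives Firm A strictly more in every row), so Firm B never plays it.
On the remaining 2×2 (Early, Late vs Aggressive, Neutral):
Let Firm A play Early with probability p. Expected payoff against Aggressive: 4p + (-7)(1−p) = 11p − 7; against Neutral: (-8)p + 6(1−p) = −14p + 6.
Setting these equal: 11p − 7 = −14p + 6 ⇒ 25p = 13 ⇒ p = 13/25, and the value is (11)·(13/25) − 7 = -32/25.
For Firm B: with q = P(Aggressive), equating Early's and Late's payoffs gives 12q − 8 = −13q + 6 ⇒ q = 14/25.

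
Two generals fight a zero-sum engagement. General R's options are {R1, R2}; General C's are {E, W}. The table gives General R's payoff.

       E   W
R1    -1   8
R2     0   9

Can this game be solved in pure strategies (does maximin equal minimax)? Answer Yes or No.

Row minima: R1 → -1, R2 → 0; maximin = 0.
Column maxima: E → 0, W → 9; minimax = 0.
maximin = minimax = 0, so a saddle point exists.

Yes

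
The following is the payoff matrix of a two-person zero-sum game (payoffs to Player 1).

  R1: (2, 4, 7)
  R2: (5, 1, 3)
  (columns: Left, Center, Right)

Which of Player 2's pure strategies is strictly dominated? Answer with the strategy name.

Center holds Player 1's payoff strictly below Right in every row: 4 < 7, 1 < 3.
So Right is strictly dominated for Player 2.

Right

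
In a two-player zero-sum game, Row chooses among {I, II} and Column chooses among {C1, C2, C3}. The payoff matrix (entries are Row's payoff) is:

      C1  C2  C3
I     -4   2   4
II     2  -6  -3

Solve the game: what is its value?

Row minima: I → -4, II → -6; maximin = -4.
Column maxima: C1 → 2, C2 → 2, C3 → 4; minimax = 2.
-4 ≠ 2, so there is no saddle point; optimal play is mixed.
C3 is strictly dominated by C2 (it gives Row strictly more in every row), so Column never plays it.
On the remaining 2×2 (I, II vs C1, C2):
Let Row play I with probability p. Expected payoff against C1: (-4)p + 2(1−p) = −6p + 2; against C2: 2p + (-6)(1−p) = 8p − 6.
Setting these equal: −6p + 2 = 8p − 6 ⇒ −14p = -8 ⇒ p = 4/7, and the value is (-6)·(4/7) + 2 = -10/7.
For Column: with q = P(C1), equating I's and II's payoffs gives −6q + 2 = 8q − 6 ⇒ q = 4/7.

-10/7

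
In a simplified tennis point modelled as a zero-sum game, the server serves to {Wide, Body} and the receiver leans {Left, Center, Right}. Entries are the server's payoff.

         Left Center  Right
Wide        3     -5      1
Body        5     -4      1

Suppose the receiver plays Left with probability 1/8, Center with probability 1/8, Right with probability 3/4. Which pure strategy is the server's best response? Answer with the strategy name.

Body

Expected payoff of Wide: (1/8)·3 + (1/8)·(-5) + (3/4)·1 = 1/2.
Expected payoff of Body: (1/8)·5 + (1/8)·(-4) + (3/4)·1 = 7/8.
The largest is 7/8, so the server's best response is Body.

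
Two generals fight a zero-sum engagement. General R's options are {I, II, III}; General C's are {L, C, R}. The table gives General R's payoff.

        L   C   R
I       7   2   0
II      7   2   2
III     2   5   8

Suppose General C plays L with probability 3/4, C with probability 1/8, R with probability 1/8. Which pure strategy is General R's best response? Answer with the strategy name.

II

Expected payoff of I: (3/4)·7 + (1/8)·2 + (1/8)·0 = 11/2.
Expected payoff of II: (3/4)·7 + (1/8)·2 + (1/8)·2 = 23/4.
Expected payoff of III: (3/4)·2 + (1/8)·5 + (1/8)·8 = 25/8.
The largest is 23/4, so General R's best response is II.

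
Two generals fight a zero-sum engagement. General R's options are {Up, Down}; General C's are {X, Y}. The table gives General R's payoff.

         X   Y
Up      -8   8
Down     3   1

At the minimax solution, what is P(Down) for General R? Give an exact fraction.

Row minima: Up → -8, Down → 1; maximin = 1.
Column maxima: X → 3, Y → 8; minimax = 3.
1 ≠ 3, so there is no saddle point; optimal play is mixed.
Let General R play Up with probability p. Expected payoff against X: (-8)p + 3(1−p) = −11p + 3; against Y: 8p + 1(1−p) = 7p + 1.
Setting these equal: −11p + 3 = 7p + 1 ⇒ −18p = -2 ⇒ p = 1/9, and the value is (-11)·(1/9) + 3 = 16/9.
For General C: with q = P(X), equating Up's and Down's payoffs gives −16q + 8 = 2q + 1 ⇒ q = 7/18.

8/9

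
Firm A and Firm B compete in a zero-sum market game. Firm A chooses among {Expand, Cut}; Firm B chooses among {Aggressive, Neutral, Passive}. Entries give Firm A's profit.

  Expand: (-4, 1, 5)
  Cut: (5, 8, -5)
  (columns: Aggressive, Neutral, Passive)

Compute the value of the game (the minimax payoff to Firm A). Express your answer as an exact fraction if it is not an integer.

Row minima: Expand → -4, Cut → -5; maximin = -4.
Column maxima: Aggressive → 5, Neutral → 8, Passive → 5; minimax = 5.
-4 ≠ 5, so there is no saddle point; optimal play is mixed.
Neutral is strictly dominated by Aggressive (it gives Firm A strictly more in every row), so Firm B never plays it.
On the remaining 2×2 (Expand, Cut vs Aggressive, Passive):
Let Firm A play Expand with probability p. Expected payoff against Aggressive: (-4)p + 5(1−p) = −9p + 5; against Passive: 5p + (-5)(1−p) = 10p − 5.
Setting these equal: −9p + 5 = 10p − 5 ⇒ −19p = -10 ⇒ p = 10/19, and the value is (-9)·(10/19) + 5 = 5/19.
For Firm B: with q = P(Aggressive), equating Expand's and Cut's payoffs gives −9q + 5 = 10q − 5 ⇒ q = 10/19.

5/19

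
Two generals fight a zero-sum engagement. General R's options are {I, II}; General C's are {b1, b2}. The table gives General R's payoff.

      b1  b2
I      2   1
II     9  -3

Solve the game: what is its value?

1

Row minima: I → 1, II → -3; maximin = 1.
Column maxima: b1 → 9, b2 → 1; minimax = 1.
Since maximin = minimax = 1, there is a saddle point and the value is 1.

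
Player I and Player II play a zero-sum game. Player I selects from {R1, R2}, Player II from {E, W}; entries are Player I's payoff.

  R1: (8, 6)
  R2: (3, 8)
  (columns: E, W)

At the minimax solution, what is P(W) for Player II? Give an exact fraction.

Row minima: R1 → 6, R2 → 3; maximin = 6.
Column maxima: E → 8, W → 8; minimax = 8.
6 ≠ 8, so there is no saddle point; optimal play is mixed.
Let Player I play R1 with probability p. Expected payoff against E: 8p + 3(1−p) = 5p + 3; against W: 6p + 8(1−p) = −2p + 8.
Setting these equal: 5p + 3 = −2p + 8 ⇒ 7p = 5 ⇒ p = 5/7, and the value is (5)·(5/7) + 3 = 46/7.
For Player II: with q = P(E), equating R1's and R2's payoffs gives 2q + 6 = −5q + 8 ⇒ q = 2/7.

5/7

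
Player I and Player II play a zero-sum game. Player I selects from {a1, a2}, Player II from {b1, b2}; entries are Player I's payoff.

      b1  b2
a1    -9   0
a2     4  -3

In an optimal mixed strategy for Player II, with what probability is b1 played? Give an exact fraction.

Row minima: a1 → -9, a2 → -3; maximin = -3.
Column maxima: b1 → 4, b2 → 0; minimax = 0.
-3 ≠ 0, so there is no saddle point; optimal play is mixed.
Let Player I play a1 with probability p. Expected payoff against b1: (-9)p + 4(1−p) = −13p + 4; against b2: 0p + (-3)(1−p) = 3p − 3.
Setting these equal: −13p + 4 = 3p − 3 ⇒ −16p = -7 ⇒ p = 7/16, and the value is (-13)·(7/16) + 4 = -27/16.
For Player II: with q = P(b1), equating a1's and a2's payoffs gives −9q = 7q − 3 ⇒ q = 3/16.

3/16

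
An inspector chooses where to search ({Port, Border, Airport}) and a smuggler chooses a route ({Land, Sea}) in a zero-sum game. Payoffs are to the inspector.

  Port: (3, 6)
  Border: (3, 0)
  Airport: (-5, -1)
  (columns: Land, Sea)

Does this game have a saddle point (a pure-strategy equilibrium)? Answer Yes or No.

Yes

Row minima: Port → 3, Border → 0, Airport → -5; maximin = 3.
Column maxima: Land → 3, Sea → 6; minimax = 3.
maximin = minimax = 3, so a saddle point exists.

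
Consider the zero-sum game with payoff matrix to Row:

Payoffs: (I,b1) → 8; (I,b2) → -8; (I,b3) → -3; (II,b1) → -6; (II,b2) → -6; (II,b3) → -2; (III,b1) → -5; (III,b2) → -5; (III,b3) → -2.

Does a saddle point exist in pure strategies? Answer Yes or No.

Row minima: I → -8, II → -6, III → -5; maximin = -5.
Column maxima: b1 → 8, b2 → -5, b3 → -2; minimax = -5.
maximin = minimax = -5, so a saddle point exists.

Yes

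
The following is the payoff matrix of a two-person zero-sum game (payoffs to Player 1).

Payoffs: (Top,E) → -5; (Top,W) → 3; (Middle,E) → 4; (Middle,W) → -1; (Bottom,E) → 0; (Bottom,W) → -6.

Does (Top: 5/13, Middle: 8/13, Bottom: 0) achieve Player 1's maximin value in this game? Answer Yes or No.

Against E this mix gives (5/13)·(-5) + (8/13)·4 = 7/13.
Against W this mix gives (5/13)·3 + (8/13)·(-1) = 7/13.
All of Player 2's active replies (E, W) yield 7/13, and no column does worse for Player 1. The mix makes Player 2 indifferent and guarantees 7/13, so it is optimal.

Yes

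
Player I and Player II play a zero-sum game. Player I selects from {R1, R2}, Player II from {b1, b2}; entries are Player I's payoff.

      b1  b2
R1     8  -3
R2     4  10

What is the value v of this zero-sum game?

92/17

Row minima: R1 → -3, R2 → 4; maximin = 4.
Column maxima: b1 → 8, b2 → 10; minimax = 8.
4 ≠ 8, so there is no saddle point; optimal play is mixed.
Let Player I play R1 with probability p. Expected payoff against b1: 8p + 4(1−p) = 4p + 4; against b2: (-3)p + 10(1−p) = −13p + 10.
Setting these equal: 4p + 4 = −13p + 10 ⇒ 17p = 6 ⇒ p = 6/17, and the value is (4)·(6/17) + 4 = 92/17.
For Player II: with q = P(b1), equating R1's and R2's payoffs gives 11q − 3 = −6q + 10 ⇒ q = 13/17.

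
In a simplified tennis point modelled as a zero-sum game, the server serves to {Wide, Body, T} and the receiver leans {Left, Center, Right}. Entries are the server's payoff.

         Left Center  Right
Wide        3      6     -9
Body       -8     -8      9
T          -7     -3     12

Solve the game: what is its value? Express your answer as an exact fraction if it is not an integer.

-27/31

Row minima: Wide → -9, Body → -8, T → -7; maximin = -7.
Column maxima: Left → 3, Center → 6, Right → 12; minimax = 3.
-7 ≠ 3, so there is no saddle point; optimal play is mixed.
Body is strictly dominated by T, so the server never plays it.
With Body eliminated, Center is strictly dominated by Left (it gives the server strictly more in every remaining row), so the receiver never plays it.
On the remaining 2×2 (Wide, T vs Left, Right):
Let the server play Wide with probability p. Expected payoff against Left: 3p + (-7)(1−p) = 10p − 7; against Right: (-9)p + 12(1−p) = −21p + 12.
Setting these equal: 10p − 7 = −21p + 12 ⇒ 31p = 19 ⇒ p = 19/31, and the value is (10)·(19/31) − 7 = -27/31.
For the receiver: with q = P(Left), equating Wide's and T's payoffs gives 12q − 9 = −19q + 12 ⇒ q = 21/31.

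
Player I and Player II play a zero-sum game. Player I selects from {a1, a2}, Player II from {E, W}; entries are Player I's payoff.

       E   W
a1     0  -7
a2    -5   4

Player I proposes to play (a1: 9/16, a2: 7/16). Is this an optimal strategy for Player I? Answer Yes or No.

Against E this mix gives (9/16)·0 + (7/16)·(-5) = -35/16.
Against W this mix gives (9/16)·(-7) + (7/16)·4 = -35/16.
All of Player II's active replies (E, W) yield -35/16, and no column does worse for Player I. The mix makes Player II indifferent and guarantees -35/16, so it is optimal.

Yes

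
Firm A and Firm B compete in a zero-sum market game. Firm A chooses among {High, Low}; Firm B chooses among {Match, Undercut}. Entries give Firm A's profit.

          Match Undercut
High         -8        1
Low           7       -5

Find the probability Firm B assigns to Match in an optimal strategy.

Row minima: High → -8, Low → -5; maximin = -5.
Column maxima: Match → 7, Undercut → 1; minimax = 1.
-5 ≠ 1, so there is no saddle point; optimal play is mixed.
Let Firm A play High with probability p. Expected payoff against Match: (-8)p + 7(1−p) = −15p + 7; against Undercut: 1p + (-5)(1−p) = 6p − 5.
Setting these equal: −15p + 7 = 6p − 5 ⇒ −21p = -12 ⇒ p = 4/7, and the value is (-15)·(4/7) + 7 = -11/7.
For Firm B: with q = P(Match), equating High's and Low's payoffs gives −9q + 1 = 12q − 5 ⇒ q = 2/7.

2/7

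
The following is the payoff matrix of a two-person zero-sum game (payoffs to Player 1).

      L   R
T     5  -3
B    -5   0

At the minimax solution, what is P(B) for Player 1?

8/13

Row minima: T → -3, B → -5; maximin = -3.
Column maxima: L → 5, R → 0; minimax = 0.
-3 ≠ 0, so there is no saddle point; optimal play is mixed.
Let Player 1 play T with probability p. Expected payoff against L: 5p + (-5)(1−p) = 10p − 5; against R: (-3)p + 0(1−p) = −3p.
Setting these equal: 10p − 5 = −3p ⇒ 13p = 5 ⇒ p = 5/13, and the value is (10)·(5/13) − 5 = -15/13.
For Player 2: with q = P(L), equating T's and B's payoffs gives 8q − 3 = −5q ⇒ q = 3/13.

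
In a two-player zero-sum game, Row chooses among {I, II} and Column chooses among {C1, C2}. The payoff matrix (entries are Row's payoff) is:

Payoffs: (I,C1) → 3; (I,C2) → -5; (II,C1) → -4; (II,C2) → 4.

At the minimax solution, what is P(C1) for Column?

9/16

Row minima: I → -5, II → -4; maximin = -4.
Column maxima: C1 → 3, C2 → 4; minimax = 3.
-4 ≠ 3, so there is no saddle point; optimal play is mixed.
Let Row play I with probability p. Expected payoff against C1: 3p + (-4)(1−p) = 7p − 4; against C2: (-5)p + 4(1−p) = −9p + 4.
Setting these equal: 7p − 4 = −9p + 4 ⇒ 16p = 8 ⇒ p = 1/2, and the value is (7)·(1/2) − 4 = -1/2.
For Column: with q = P(C1), equating I's and II's payoffs gives 8q − 5 = −8q + 4 ⇒ q = 9/16.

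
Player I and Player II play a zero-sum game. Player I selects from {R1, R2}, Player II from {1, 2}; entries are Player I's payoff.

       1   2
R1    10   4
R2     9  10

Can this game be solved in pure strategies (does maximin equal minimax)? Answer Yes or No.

Row minima: R1 → 4, R2 → 9; maximin = 9.
Column maxima: 1 → 10, 2 → 10; minimax = 10.
9 ≠ 10, so no pure-strategy equilibrium exists.

No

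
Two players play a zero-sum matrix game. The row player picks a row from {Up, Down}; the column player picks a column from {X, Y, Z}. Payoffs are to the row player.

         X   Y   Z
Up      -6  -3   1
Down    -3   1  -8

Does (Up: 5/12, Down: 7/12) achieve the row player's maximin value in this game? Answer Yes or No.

Against X this mix gives (5/12)·(-6) + (7/12)·(-3) = -17/4.
Against Y this mix gives (5/12)·(-3) + (7/12)·1 = -2/3.
Against Z this mix gives (5/12)·1 + (7/12)·(-8) = -17/4.
All of the column player's active replies (X, Z) yield -17/4, and no column does worse for the row player. The mix makes the column player indifferent and guarantees -17/4, so it is optimal.

Yes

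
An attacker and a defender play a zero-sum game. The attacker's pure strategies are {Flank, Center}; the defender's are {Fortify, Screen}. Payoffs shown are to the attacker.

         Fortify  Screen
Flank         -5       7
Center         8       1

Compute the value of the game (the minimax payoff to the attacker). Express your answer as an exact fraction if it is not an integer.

61/19

Row minima: Flank → -5, Center → 1; maximin = 1.
Column maxima: Fortify → 8, Screen → 7; minimax = 7.
1 ≠ 7, so there is no saddle point; optimal play is mixed.
Let the attacker play Flank with probability p. Expected payoff against Fortify: (-5)p + 8(1−p) = −13p + 8; against Screen: 7p + 1(1−p) = 6p + 1.
Setting these equal: −13p + 8 = 6p + 1 ⇒ −19p = -7 ⇒ p = 7/19, and the value is (-13)·(7/19) + 8 = 61/19.
For the defender: with q = P(Fortify), equating Flank's and Center's payoffs gives −12q + 7 = 7q + 1 ⇒ q = 6/19.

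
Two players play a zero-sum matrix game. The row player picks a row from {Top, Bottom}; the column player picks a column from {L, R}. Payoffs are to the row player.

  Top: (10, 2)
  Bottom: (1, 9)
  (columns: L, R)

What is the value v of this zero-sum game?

Row minima: Top → 2, Bottom → 1; maximin = 2.
Column maxima: L → 10, R → 9; minimax = 9.
2 ≠ 9, so there is no saddle point; optimal play is mixed.
Let the row player play Top with probability p. Expected payoff against L: 10p + 1(1−p) = 9p + 1; against R: 2p + 9(1−p) = −7p + 9.
Setting these equal: 9p + 1 = −7p + 9 ⇒ 16p = 8 ⇒ p = 1/2, and the value is (9)·(1/2) + 1 = 11/2.
For the column player: with q = P(L), equating Top's and Bottom's payoffs gives 8q + 2 = −8q + 9 ⇒ q = 7/16.

11/2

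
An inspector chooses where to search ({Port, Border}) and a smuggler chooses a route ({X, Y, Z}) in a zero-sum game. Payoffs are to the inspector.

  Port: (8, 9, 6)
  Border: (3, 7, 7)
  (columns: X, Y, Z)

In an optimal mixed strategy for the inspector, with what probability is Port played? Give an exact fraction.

2/3

Row minima: Port → 6, Border → 3; maximin = 6.
Column maxima: X → 8, Y → 9, Z → 7; minimax = 7.
6 ≠ 7, so there is no saddle point; optimal play is mixed.
Y is strictly dominated by X (it gives the inspector strictly more in every row), so the smuggler never plays it.
On the remaining 2×2 (Port, Border vs X, Z):
Let the inspector play Port with probability p. Expected payoff against X: 8p + 3(1−p) = 5p + 3; against Z: 6p + 7(1−p) = −p + 7.
Setting these equal: 5p + 3 = −p + 7 ⇒ 6p = 4 ⇒ p = 2/3, and the value is (5)·(2/3) + 3 = 19/3.
For the smuggler: with q = P(X), equating Port's and Border's payoffs gives 2q + 6 = −4q + 7 ⇒ q = 1/6.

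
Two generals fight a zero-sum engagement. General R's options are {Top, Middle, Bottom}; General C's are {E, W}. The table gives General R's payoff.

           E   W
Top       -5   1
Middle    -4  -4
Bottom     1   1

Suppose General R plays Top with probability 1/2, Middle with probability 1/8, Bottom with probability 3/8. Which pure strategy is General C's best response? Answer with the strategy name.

E

If General C plays E, General R's expected payoff is (1/2)·(-5) + (1/8)·(-4) + (3/8)·1 = -21/8.
If General C plays W, General R's expected payoff is (1/2)·1 + (1/8)·(-4) + (3/8)·1 = 3/8.
General C minimizes General R's payoff; the smallest is -21/8, so the best response is E.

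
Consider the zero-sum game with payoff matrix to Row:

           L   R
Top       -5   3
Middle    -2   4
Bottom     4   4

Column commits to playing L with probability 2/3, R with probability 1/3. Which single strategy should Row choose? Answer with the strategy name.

Bottom

Expected payoff of Top: (2/3)·(-5) + (1/3)·3 = -7/3.
Expected payoff of Middle: (2/3)·(-2) + (1/3)·4 = 0.
Expected payoff of Bottom: (2/3)·4 + (1/3)·4 = 4.
The largest is 4, so Row's best response is Bottom.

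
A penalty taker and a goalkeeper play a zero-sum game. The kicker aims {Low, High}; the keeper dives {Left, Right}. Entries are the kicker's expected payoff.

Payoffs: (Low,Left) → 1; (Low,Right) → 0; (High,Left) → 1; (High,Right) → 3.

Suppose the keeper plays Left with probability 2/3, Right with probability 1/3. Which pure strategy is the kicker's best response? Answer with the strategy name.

Expected payoff of Low: (2/3)·1 + (1/3)·0 = 2/3.
Expected payoff of High: (2/3)·1 + (1/3)·3 = 5/3.
The largest is 5/3, so the kicker's best response is High.

High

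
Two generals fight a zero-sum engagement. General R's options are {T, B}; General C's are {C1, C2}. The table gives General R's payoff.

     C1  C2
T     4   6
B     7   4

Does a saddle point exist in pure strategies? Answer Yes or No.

No

Row minima: T → 4, B → 4; maximin = 4.
Column maxima: C1 → 7, C2 → 6; minimax = 6.
4 ≠ 6, so no pure-strategy equilibrium exists.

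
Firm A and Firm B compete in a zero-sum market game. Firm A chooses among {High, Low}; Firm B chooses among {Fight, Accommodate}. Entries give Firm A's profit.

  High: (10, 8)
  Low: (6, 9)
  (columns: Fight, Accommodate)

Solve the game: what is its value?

42/5

Row minima: High → 8, Low → 6; maximin = 8.
Column maxima: Fight → 10, Accommodate → 9; minimax = 9.
8 ≠ 9, so there is no saddle point; optimal play is mixed.
Let Firm A play High with probability p. Expected payoff against Fight: 10p + 6(1−p) = 4p + 6; against Accommodate: 8p + 9(1−p) = −p + 9.
Setting these equal: 4p + 6 = −p + 9 ⇒ 5p = 3 ⇒ p = 3/5, and the value is (4)·(3/5) + 6 = 42/5.
For Firm B: with q = P(Fight), equating High's and Low's payoffs gives 2q + 8 = −3q + 9 ⇒ q = 1/5.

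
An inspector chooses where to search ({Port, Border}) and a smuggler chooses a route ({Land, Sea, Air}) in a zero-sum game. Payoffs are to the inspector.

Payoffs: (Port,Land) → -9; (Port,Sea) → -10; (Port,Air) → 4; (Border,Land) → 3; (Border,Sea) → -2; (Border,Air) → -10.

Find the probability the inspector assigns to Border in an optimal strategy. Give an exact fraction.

7/11

Row minima: Port → -10, Border → -10; maximin = -10.
Column maxima: Land → 3, Sea → -2, Air → 4; minimax = -2.
-10 ≠ -2, so there is no saddle point; optimal play is mixed.
Land is strictly dominated by Sea (it gives the inspector strictly more in every row), so the smuggler never plays it.
On the remaining 2×2 (Port, Border vs Sea, Air):
Let the inspector play Port with probability p. Expected payoff against Sea: (-10)p + (-2)(1−p) = −8p − 2; against Air: 4p + (-10)(1−p) = 14p − 10.
Setting these equal: −8p − 2 = 14p − 10 ⇒ −22p = -8 ⇒ p = 4/11, and the value is (-8)·(4/11) − 2 = -54/11.
For the smuggler: with q = P(Sea), equating Port's and Border's payoffs gives −14q + 4 = 8q − 10 ⇒ q = 7/11.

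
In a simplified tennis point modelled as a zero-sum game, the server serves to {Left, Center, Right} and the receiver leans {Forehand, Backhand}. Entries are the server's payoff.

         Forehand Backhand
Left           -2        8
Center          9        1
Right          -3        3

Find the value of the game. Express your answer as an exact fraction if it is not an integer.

37/9

Row minima: Left → -2, Center → 1, Right → -3; maximin = 1.
Column maxima: Forehand → 9, Backhand → 8; minimax = 8.
1 ≠ 8, so there is no saddle point; optimal play is mixed.
Right is strictly dominated by Left, so the server never plays it.
On the remaining 2×2 (Left, Center vs Forehand, Backhand):
Let the server play Left with probability p. Expected payoff against Forehand: (-2)p + 9(1−p) = −11p + 9; against Backhand: 8p + 1(1−p) = 7p + 1.
Setting these equal: −11p + 9 = 7p + 1 ⇒ −18p = -8 ⇒ p = 4/9, and the value is (-11)·(4/9) + 9 = 37/9.
For the receiver: with q = P(Forehand), equating Left's and Center's payoffs gives −10q + 8 = 8q + 1 ⇒ q = 7/18.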